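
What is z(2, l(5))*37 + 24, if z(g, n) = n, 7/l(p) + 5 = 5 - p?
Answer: -139/5 ≈ -27.800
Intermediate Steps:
l(p) = -7/p (l(p) = 7/(-5 + (5 - p)) = 7/((-p)) = 7*(-1/p) = -7/p)
z(2, l(5))*37 + 24 = -7/5*37 + 24 = -259/5 + 24 = -139/5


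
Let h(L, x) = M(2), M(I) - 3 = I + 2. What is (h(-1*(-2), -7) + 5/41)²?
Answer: 85264/1681 ≈ 50.722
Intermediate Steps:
M(I) = 5 + I (M(I) = 3 + (I + 2) = 3 + (2 + I) = 5 + I)
h(L, x) = 7 (h(L, x) = 5 + 2 = 7)
(h(-1*(-2), -7) + 5/41)² = (7 + 5/41)² = (292/41)² = 85264/1681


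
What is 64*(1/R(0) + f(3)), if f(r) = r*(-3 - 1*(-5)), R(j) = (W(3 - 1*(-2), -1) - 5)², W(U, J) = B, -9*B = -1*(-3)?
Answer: 1545/4 ≈ 386.25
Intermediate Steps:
B = -⅓ (B = -(-1)*(-3)/9 = -⅑*3 = -⅓ ≈ -0.33333)
W(U, J) = -⅓
R(j) = 256/9 (R(j) = (-⅓ - 5)² = (-16/3)² = 256/9)
f(r) = 2*r (f(r) = r*(-3 + 5) = r*2 = 2*r)
64*(1/R(0) + f(3)) = 64*(1/(256/9) + 2*3) = 64*(9/256 + 6) = 64*(1545/256) = 1545/4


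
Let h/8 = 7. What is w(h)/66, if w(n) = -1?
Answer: -1/66 ≈ -0.015152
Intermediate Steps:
h = 56 (h = 8*7 = 56)
w(h)/66 = -1/66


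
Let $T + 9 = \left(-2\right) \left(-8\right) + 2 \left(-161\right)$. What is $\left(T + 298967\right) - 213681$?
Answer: $84971$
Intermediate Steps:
$T = -315$ ($T = -9 + \left(\left(-2\right) \left(-8\right) + 2 \left(-161\right)\right) = -9 + \left(16 - 322\right) = -9 - 306 = -315$)
$\left(T + 298967\right) - 213681 = \left(-315 + 298967\right) - 213681 = 298652 - 213681 = 84971$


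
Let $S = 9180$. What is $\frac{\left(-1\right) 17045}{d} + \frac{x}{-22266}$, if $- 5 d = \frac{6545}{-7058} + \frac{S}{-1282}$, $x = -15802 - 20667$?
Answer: $- \frac{1716767103989863}{162949557258} \approx -10536.0$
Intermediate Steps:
$x = -36469$ ($x = -15802 - 20667 = -36469$)
$d = \frac{7318313}{4524178}$ ($d = - \frac{\frac{6545}{-7058} + \frac{9180}{-1282}}{5} = - \frac{6545 \left(- \frac{1}{7058}\right) + 9180 \left(- \frac{1}{1282}\right)}{5} = - \frac{- \frac{6545}{7058} - \frac{4590}{641}}{5} = \left(- \frac{1}{5}\right) \left(- \frac{36591565}{4524178}\right) = \frac{7318313}{4524178} \approx 1.6176$)
$\frac{\left(-1\right) 17045}{d} + \frac{x}{-22266} = \frac{\left(-1\right) 17045}{\frac{7318313}{4524178}} - \frac{36469}{-22266} = \left(-17045\right) \frac{4524178}{7318313} - - \frac{36469}{22266} = - \frac{77114614010}{7318313} + \frac{36469}{22266} = - \frac{1716767103989863}{162949557258}$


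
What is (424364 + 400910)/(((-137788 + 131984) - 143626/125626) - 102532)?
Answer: -51837935762/6804980981 ≈ -7.6176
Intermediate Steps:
(424364 + 400910)/(((-137788 + 131984) - 143626/125626) - 102532) = 825274/((-5804 - 143626*1/125626) - 102532) = 825274/((-5804 - 71813/62813) - 102532) = 825274/(-364638465/62813 - 102532) = 825274/(-6804980981/62813) = 825274*(-62813/6804980981) = -51837935762/6804980981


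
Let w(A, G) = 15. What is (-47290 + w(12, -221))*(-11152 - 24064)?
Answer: 1664836400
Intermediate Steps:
(-47290 + w(12, -221))*(-11152 - 24064) = (-47290 + 15)*(-11152 - 24064) = -47275*(-35216) = 1664836400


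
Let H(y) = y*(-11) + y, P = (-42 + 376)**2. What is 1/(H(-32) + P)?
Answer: 1/111876 ≈ 8.9385e-6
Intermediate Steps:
P = 111556 (P = 334**2 = 111556)
H(y) = -10*y (H(y) = -11*y + y = -10*y)
1/(H(-32) + P) = 1/(-10*(-32) + 111556) = 1/(320 + 111556) = 1/111876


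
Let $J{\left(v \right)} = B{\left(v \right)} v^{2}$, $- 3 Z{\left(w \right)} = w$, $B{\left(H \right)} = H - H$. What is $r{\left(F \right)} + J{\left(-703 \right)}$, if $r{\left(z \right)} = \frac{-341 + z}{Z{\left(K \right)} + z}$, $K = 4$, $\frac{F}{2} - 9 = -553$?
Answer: $\frac{4287}{3268} \approx 1.3118$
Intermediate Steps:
$F = -1088$ ($F = 18 + 2 \left(-553\right) = 18 - 1106 = -1088$)
$B{\left(H \right)} = 0$
$Z{\left(w \right)} = - \frac{w}{3}$
$J{\left(v \right)} = 0$ ($J{\left(v \right)} = 0 v^{2} = 0$)
$r{\left(z \right)} = \frac{-341 + z}{- \frac{4}{3} + z}$ ($r{\left(z \right)} = \frac{-341 + z}{\left(- \frac{1}{3}\right) 4 + z} = \frac{-341 + z}{- \frac{4}{3} + z}$)
$r{\left(F \right)} + J{\left(-703 \right)} = \frac{3 \left(-341 - 1088\right)}{-4 + 3 \left(-1088\right)} + 0 = 3 \frac{1}{-4 - 3264} \left(-1429\right) + 0 = 3 \frac{1}{-3268} \left(-1429\right) + 0 = 3 \left(- \frac{1}{3268}\right) \left(-1429\right) + 0 = \frac{4287}{3268} + 0 = \frac{4287}{3268}$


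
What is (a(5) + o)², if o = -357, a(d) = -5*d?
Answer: 145924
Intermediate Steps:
(a(5) + o)² = (-5*5 - 357)² = (-25 - 357)² = (-382)² = 145924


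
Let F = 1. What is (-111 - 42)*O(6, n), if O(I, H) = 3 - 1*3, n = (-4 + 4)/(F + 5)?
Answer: 0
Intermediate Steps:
n = 0 (n = (-4 + 4)/(1 + 5) = 0/6 = 0*(1/6) = 0)
O(I, H) = 0 (O(I, H) = 3 - 3 = 0)
(-111 - 42)*O(6, n) = (-111 - 42)*0 = -153*0 = 0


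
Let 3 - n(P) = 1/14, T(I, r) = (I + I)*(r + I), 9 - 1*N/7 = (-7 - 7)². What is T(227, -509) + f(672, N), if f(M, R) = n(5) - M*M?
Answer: -8114527/14 ≈ -5.7961e+5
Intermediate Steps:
N = -1309 (N = 63 - 7*(-7 - 7)² = 63 - 7*(-14)² = 63 - 7*196 = 63 - 1372 = -1309)
T(I, r) = 2*I*(I + r) (T(I, r) = (2*I)*(I + r) = 2*I*(I + r))
n(P) = 41/14 (n(P) = 3 - 1/14 = 41/14)
f(M, R) = 41/14 - M² (f(M, R) = 41/14 - M*M = 41/14 - M²)
T(227, -509) + f(672, N) = 2*227*(227 - 509) + (41/14 - 1*672²) = 2*227*(-282) + (41/14 - 1*451584) = -128028 + (41/14 - 451584) = -128028 - 6322135/14 = -8114527/14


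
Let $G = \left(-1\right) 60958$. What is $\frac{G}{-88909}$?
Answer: $\frac{60958}{88909} \approx 0.68562$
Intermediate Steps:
$G = -60958$
$\frac{G}{-88909} = - \frac{60958}{-88909} = \left(-60958\right) \left(- \frac{1}{88909}\right) = \frac{60958}{88909}$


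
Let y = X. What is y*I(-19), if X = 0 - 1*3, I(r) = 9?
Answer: -27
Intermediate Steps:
X = -3 (X = 0 - 3 = -3)
y = -3
y*I(-19) = -3*9 = -27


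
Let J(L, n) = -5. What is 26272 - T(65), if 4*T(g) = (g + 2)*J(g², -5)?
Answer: 105423/4 ≈ 26356.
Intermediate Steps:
T(g) = -5/2 - 5*g/4 (T(g) = ((g + 2)*(-5))/4 = ((2 + g)*(-5))/4 = (-10 - 5*g)/4 = -5/2 - 5*g/4)
26272 - T(65) = 26272 - (-5/2 - 5/4*65) = 26272 - (-5/2 - 325/4) = 26272 - 1*(-335/4) = 26272 + 335/4 = 105423/4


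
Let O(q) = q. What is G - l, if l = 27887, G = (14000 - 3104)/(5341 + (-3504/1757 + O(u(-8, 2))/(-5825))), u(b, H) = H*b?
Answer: -507898647906173/18214071779 ≈ -27885.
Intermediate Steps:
G = 37171794800/18214071779 (G = (14000 - 3104)/(5341 + (-3504/1757 + (2*(-8))/(-5825))) = 10896/(5341 + (-3504*1/1757 - 16*(-1/5825))) = 10896/(5341 + (-3504/1757 + 16/5825)) = 10896/(5341 - 20382688/10234525) = 10896/(54642215337/10234525) = 10896*(10234525/54642215337) = 37171794800/18214071779 ≈ 2.0408)
G - l = 37171794800/18214071779 - 1*27887 = 37171794800/18214071779 - 27887 = -507898647906173/18214071779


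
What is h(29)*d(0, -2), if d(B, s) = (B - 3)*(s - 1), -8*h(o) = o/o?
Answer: -9/8 ≈ -1.1250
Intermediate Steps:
h(o) = -1/8 (h(o) = -o/(8*o) = -1/8*1 = -1/8)
d(B, s) = (-1 + s)*(-3 + B) (d(B, s) = (-3 + B)*(-1 + s) = (-1 + s)*(-3 + B))
h(29)*d(0, -2) = -(3 - 1*0 - 3*(-2) + 0*(-2))/8 = -(3 + 0 + 6 + 0)/8 = -1/8*9 = -9/8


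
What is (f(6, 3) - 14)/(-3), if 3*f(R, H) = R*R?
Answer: ⅔ ≈ 0.66667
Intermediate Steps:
f(R, H) = R²/3 (f(R, H) = (R*R)/3 = R²/3)
(f(6, 3) - 14)/(-3) = ((⅓)*6² - 14)/(-3) = -((⅓)*36 - 14)/3 = -(12 - 14)/3 = -⅓*(-2) = ⅔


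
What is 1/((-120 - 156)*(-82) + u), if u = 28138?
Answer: 1/50770 ≈ 1.9697e-5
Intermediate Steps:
1/((-120 - 156)*(-82) + u) = 1/((-120 - 156)*(-82) + 28138) = 1/(-276*(-82) + 28138) = 1/(22632 + 28138) = 1/50770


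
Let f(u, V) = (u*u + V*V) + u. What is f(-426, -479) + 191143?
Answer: 601634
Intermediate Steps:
f(u, V) = u + V² + u² (f(u, V) = (u² + V²) + u = (V² + u²) + u = u + V² + u²)
f(-426, -479) + 191143 = (-426 + (-479)² + (-426)²) + 191143 = (-426 + 229441 + 181476) + 191143 = 410491 + 191143 = 601634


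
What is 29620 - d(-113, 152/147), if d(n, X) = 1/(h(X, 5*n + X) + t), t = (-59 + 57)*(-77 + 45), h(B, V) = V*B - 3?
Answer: 334205650949/11283107 ≈ 29620.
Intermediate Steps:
h(B, V) = -3 + B*V (h(B, V) = B*V - 3 = -3 + B*V)
t = 64 (t = -2*(-32) = 64)
d(n, X) = 1/(61 + X*(X + 5*n)) (d(n, X) = 1/((-3 + X*(5*n + X)) + 64) = 1/((-3 + X*(X + 5*n)) + 64) = 1/(61 + X*(X + 5*n)))
29620 - d(-113, 152/147) = 29620 - 1/(61 + (152/147)*(152/147 + 5*(-113))) = 29620 - 1/(61 + (152*(1/147))*(152*(1/147) - 565)) = 29620 - 1/(61 + 152*(152/147 - 565)/147) = 29620 - 1/(61 + (152/147)*(-82903/147)) = 29620 - 1/(61 - 12601256/21609) = 29620 - 1/(-11283107/21609) = 29620 - 1*(-21609/11283107) = 29620 + 21609/11283107 = 334205650949/11283107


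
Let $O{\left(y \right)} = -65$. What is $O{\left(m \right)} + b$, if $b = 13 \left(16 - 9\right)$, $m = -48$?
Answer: $26$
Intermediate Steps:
$b = 91$ ($b = 13 \cdot 7 = 91$)
$O{\left(m \right)} + b = -65 + 91 = 26$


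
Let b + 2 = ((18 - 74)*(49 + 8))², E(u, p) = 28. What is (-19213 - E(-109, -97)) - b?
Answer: -10208103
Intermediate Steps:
b = 10188862 (b = -2 + ((18 - 74)*(49 + 8))² = -2 + (-56*57)² = -2 + (-3192)² = -2 + 10188864 = 10188862)
(-19213 - E(-109, -97)) - b = (-19213 - 1*28) - 1*10188862 = (-19213 - 28) - 10188862 = -19241 - 10188862 = -10208103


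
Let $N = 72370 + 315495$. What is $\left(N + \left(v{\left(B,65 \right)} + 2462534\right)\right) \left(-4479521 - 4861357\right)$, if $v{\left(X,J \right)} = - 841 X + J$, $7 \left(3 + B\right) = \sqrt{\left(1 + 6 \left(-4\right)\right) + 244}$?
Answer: $-26649403502586 + \frac{7855678398 \sqrt{221}}{7} \approx -2.6633 \cdot 10^{13}$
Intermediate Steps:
$N = 387865$
$B = -3 + \frac{\sqrt{221}}{7}$ ($B = -3 + \frac{\sqrt{\left(1 + 6 \left(-4\right)\right) + 244}}{7} = -3 + \frac{\sqrt{\left(1 - 24\right) + 244}}{7} = -3 + \frac{\sqrt{-23 + 244}}{7} = -3 + \frac{\sqrt{221}}{7} \approx -0.87628$)
$v{\left(X,J \right)} = J - 841 X$
$\left(N + \left(v{\left(B,65 \right)} + 2462534\right)\right) \left(-4479521 - 4861357\right) = \left(387865 + \left(\left(65 - 841 \left(-3 + \frac{\sqrt{221}}{7}\right)\right) + 2462534\right)\right) \left(-4479521 - 4861357\right) = \left(387865 + \left(\left(65 + \left(2523 - \frac{841 \sqrt{221}}{7}\right)\right) + 2462534\right)\right) \left(-9340878\right) = \left(387865 + \left(\left(2588 - \frac{841 \sqrt{221}}{7}\right) + 2462534\right)\right) \left(-9340878\right) = \left(387865 + \left(2465122 - \frac{841 \sqrt{221}}{7}\right)\right) \left(-9340878\right) = \left(2852987 - \frac{841 \sqrt{221}}{7}\right) \left(-9340878\right) = -26649403502586 + \frac{7855678398 \sqrt{221}}{7}$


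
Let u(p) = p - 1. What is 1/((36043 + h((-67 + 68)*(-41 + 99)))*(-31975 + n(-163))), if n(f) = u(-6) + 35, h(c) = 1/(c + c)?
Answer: -116/133570055583 ≈ -8.6846e-10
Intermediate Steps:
u(p) = -1 + p
h(c) = 1/(2*c)
n(f) = 28 (n(f) = (-1 - 6) + 35 = -7 + 35 = 28)
1/((36043 + h((-67 + 68)*(-41 + 99)))*(-31975 + n(-163))) = 1/((36043 + 1/(2*(((-67 + 68)*(-41 + 99)))))*(-31975 + 28)) = 1/((36043 + 1/(2*((1*58))))*(-31947)) = 1/((36043 + (1/2)/58)*(-31947)) = 1/((36043 + (1/2)*(1/58))*(-31947)) = 1/((36043 + 1/116)*(-31947)) = 1/((4180989/116)*(-31947)) = 1/(-133570055583/116) = -116/133570055583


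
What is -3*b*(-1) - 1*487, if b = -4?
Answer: -499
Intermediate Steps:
-3*b*(-1) - 1*487 = -3*(-4)*(-1) - 1*487 = 12*(-1) - 487 = -12 - 487 = -499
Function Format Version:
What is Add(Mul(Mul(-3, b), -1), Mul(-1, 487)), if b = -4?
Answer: -499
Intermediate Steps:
Add(Mul(Mul(-3, b), -1), Mul(-1, 487)) = Add(Mul(Mul(-3, -4), -1), Mul(-1, 487)) = Add(Mul(12, -1), -487) = Add(-12, -487) = -499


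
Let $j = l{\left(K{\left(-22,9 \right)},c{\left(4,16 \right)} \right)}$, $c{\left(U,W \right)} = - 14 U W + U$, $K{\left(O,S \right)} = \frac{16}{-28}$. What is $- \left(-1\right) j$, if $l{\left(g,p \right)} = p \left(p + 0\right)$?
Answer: $795664$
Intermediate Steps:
$K{\left(O,S \right)} = - \frac{4}{7}$ ($K{\left(O,S \right)} = 16 \left(- \frac{1}{28}\right) = - \frac{4}{7}$)
$c{\left(U,W \right)} = U - 14 U W$ ($c{\left(U,W \right)} = - 14 U W + U = U - 14 U W$)
$l{\left(g,p \right)} = p^{2}$ ($l{\left(g,p \right)} = p p = p^{2}$)
$j = 795664$ ($j = \left(4 \left(1 - 224\right)\right)^{2} = \left(4 \left(-223\right)\right)^{2} = \left(-892\right)^{2} = 795664$)
$- \left(-1\right) j = - \left(-1\right) 795664 = \left(-1\right) \left(-795664\right) = 795664$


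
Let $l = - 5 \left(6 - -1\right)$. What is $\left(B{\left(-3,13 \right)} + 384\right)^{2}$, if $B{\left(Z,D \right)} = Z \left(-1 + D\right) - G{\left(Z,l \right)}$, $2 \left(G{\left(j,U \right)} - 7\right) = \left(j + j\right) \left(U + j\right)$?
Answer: $51529$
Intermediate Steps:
$l = -35$ ($l = - 5 \left(6 + \left(-4 + 5\right)\right) = - 5 \left(6 + 1\right) = \left(-5\right) 7 = -35$)
$G{\left(j,U \right)} = 7 + j \left(U + j\right)$ ($G{\left(j,U \right)} = 7 + \frac{\left(j + j\right) \left(U + j\right)}{2} = 7 + \frac{2 j \left(U + j\right)}{2} = 7 + j \left(U + j\right)$)
$B{\left(Z,D \right)} = -7 - Z^{2} + 35 Z + Z \left(-1 + D\right)$ ($B{\left(Z,D \right)} = Z \left(-1 + D\right) - \left(7 + Z^{2} - 35 Z\right) = -7 - Z^{2} + 35 Z + Z \left(-1 + D\right)$)
$\left(B{\left(-3,13 \right)} + 384\right)^{2} = \left(\left(-7 - \left(-3\right)^{2} + 34 \left(-3\right) + 13 \left(-3\right)\right) + 384\right)^{2} = \left(\left(-7 - 9 - 102 - 39\right) + 384\right)^{2} = \left(-157 + 384\right)^{2} = 227^{2} = 51529$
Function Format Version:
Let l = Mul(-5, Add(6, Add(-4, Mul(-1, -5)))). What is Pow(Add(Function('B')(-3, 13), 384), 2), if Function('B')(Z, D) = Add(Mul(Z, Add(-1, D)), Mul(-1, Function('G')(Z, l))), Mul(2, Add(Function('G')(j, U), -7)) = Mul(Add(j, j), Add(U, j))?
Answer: 51529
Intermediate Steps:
l = -35 (l = Mul(-5, Add(6, Add(-4, 5))) = Mul(-5, Add(6, 1)) = Mul(-5, 7) = -35)
Function('G')(j, U) = Add(7, Mul(j, Add(U, j))) (Function('G')(j, U) = Add(7, Mul(Rational(1, 2), Mul(Add(j, j), Add(U, j)))) = Add(7, Mul(Rational(1, 2), Mul(Mul(2, j), Add(U, j)))) = Add(7, Mul(Rational(1, 2), Mul(2, j, Add(U, j)))) = Add(7, Mul(j, Add(U, j))))
Function('B')(Z, D) = Add(-7, Mul(-1, Pow(Z, 2)), Mul(35, Z), Mul(Z, Add(-1, D))) (Function('B')(Z, D) = Add(Mul(Z, Add(-1, D)), Mul(-1, Add(7, Pow(Z, 2), Mul(-35, Z)))) = Add(Mul(Z, Add(-1, D)), Add(-7, Mul(-1, Pow(Z, 2)), Mul(35, Z))) = Add(-7, Mul(-1, Pow(Z, 2)), Mul(35, Z), Mul(Z, Add(-1, D))))
Pow(Add(Function('B')(-3, 13), 384), 2) = Pow(Add(Add(-7, Mul(-1, Pow(-3, 2)), Mul(34, -3), Mul(13, -3)), 384), 2) = Pow(Add(Add(-7, Mul(-1, 9), -102, -39), 384), 2) = Pow(Add(Add(-7, -9, -102, -39), 384), 2) = Pow(Add(-157, 384), 2) = Pow(227, 2) = 51529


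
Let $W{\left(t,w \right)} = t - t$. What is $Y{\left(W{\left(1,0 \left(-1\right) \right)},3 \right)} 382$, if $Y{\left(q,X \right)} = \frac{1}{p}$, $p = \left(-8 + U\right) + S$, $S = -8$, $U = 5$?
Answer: $- \frac{382}{11} \approx -34.727$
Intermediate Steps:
$W{\left(t,w \right)} = 0$
$p = -11$ ($p = \left(-8 + 5\right) - 8 = -3 - 8 = -11$)
$Y{\left(q,X \right)} = - \frac{1}{11}$ ($Y{\left(q,X \right)} = \frac{1}{-11} = - \frac{1}{11}$)
$Y{\left(W{\left(1,0 \left(-1\right) \right)},3 \right)} 382 = \left(- \frac{1}{11}\right) 382 = - \frac{382}{11}$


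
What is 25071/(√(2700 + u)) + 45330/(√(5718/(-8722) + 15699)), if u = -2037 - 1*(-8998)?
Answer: 10577*√10578095/95084 + 25071*√9661/9661 ≈ 616.86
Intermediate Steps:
u = 6961 (u = -2037 + 8998 = 6961)
25071/(√(2700 + u)) + 45330/(√(5718/(-8722) + 15699)) = 25071/(√(2700 + 6961)) + 45330/(√(5718/(-8722) + 15699)) = 25071/(√9661) + 45330/(√(5718*(-1/8722) + 15699)) = 25071*(√9661/9661) + 45330/(√(-2859/4361 + 15699)) = 25071*√9661/9661 + 45330/(√(68460480/4361)) = 25071*√9661/9661 + 45330/((24*√10578095/623)) = 25071*√9661/9661 + 45330*(7*√10578095/2852520) = 25071*√9661/9661 + 10577*√10578095/95084 = 10577*√10578095/95084 + 25071*√9661/9661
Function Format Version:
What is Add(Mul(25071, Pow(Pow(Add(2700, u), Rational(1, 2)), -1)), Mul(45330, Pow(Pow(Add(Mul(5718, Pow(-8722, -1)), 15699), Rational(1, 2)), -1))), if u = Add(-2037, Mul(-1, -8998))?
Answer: Add(Mul(Rational(10577, 95084), Pow(10578095, Rational(1, 2))), Mul(Rational(25071, 9661), Pow(9661, Rational(1, 2)))) ≈ 616.86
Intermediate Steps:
u = 6961 (u = Add(-2037, 8998) = 6961)
Add(Mul(25071, Pow(Pow(Add(2700, u), Rational(1, 2)), -1)), Mul(45330, Pow(Pow(Add(Mul(5718, Pow(-8722, -1)), 15699), Rational(1, 2)), -1))) = Add(Mul(25071, Pow(Pow(Add(2700, 6961), Rational(1, 2)), -1)), Mul(45330, Pow(Pow(Add(Mul(5718, Pow(-8722, -1)), 15699), Rational(1, 2)), -1))) = Add(Mul(25071, Pow(Pow(9661, Rational(1, 2)), -1)), Mul(45330, Pow(Pow(Add(Mul(5718, Rational(-1, 8722)), 15699), Rational(1, 2)), -1))) = Add(Mul(25071, Mul(Rational(1, 9661), Pow(9661, Rational(1, 2)))), Mul(45330, Pow(Pow(Add(Rational(-2859, 4361), 15699), Rational(1, 2)), -1))) = Add(Mul(Rational(25071, 9661), Pow(9661, Rational(1, 2))), Mul(45330, Pow(Pow(Rational(68460480, 4361), Rational(1, 2)), -1))) = Add(Mul(Rational(25071, 9661), Pow(9661, Rational(1, 2))), Mul(45330, Pow(Mul(Rational(24, 623), Pow(10578095, Rational(1, 2))), -1))) = Add(Mul(Rational(25071, 9661), Pow(9661, Rational(1, 2))), Mul(45330, Mul(Rational(7, 2852520), Pow(10578095, Rational(1, 2))))) = Add(Mul(Rational(25071, 9661), Pow(9661, Rational(1, 2))), Mul(Rational(10577, 95084), Pow(10578095, Rational(1, 2)))) = Add(Mul(Rational(10577, 95084), Pow(10578095, Rational(1, 2))), Mul(Rational(25071, 9661), Pow(9661, Rational(1, 2))))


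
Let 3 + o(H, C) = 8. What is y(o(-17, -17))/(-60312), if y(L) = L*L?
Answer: -25/60312 ≈ -0.00041451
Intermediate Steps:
o(H, C) = 5 (o(H, C) = -3 + 8 = 5)
y(L) = L²
y(o(-17, -17))/(-60312) = 5²/(-60312) = 25*(-1/60312) = -25/60312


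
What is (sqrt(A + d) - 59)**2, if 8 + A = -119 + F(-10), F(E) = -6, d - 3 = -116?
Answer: (59 - I*sqrt(246))**2 ≈ 3235.0 - 1850.8*I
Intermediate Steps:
d = -113 (d = 3 - 116 = -113)
A = -133 (A = -8 + (-119 - 6) = -8 - 125 = -133)
(sqrt(A + d) - 59)**2 = (sqrt(-133 - 113) - 59)**2 = (sqrt(-246) - 59)**2 = (I*sqrt(246) - 59)**2 = (-59 + I*sqrt(246))**2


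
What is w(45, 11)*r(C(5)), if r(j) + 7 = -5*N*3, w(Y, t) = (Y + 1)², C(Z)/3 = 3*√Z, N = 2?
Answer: -78292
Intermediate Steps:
C(Z) = 9*√Z (C(Z) = 3*(3*√Z) = 9*√Z)
w(Y, t) = (1 + Y)²
r(j) = -37 (r(j) = -7 - 5*2*3 = -7 - 10*3 = -7 - 30 = -37)
w(45, 11)*r(C(5)) = (1 + 45)²*(-37) = 46²*(-37) = 2116*(-37) = -78292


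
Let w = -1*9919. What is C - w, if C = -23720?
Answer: -13801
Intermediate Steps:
w = -9919
C - w = -23720 - 1*(-9919) = -23720 + 9919 = -13801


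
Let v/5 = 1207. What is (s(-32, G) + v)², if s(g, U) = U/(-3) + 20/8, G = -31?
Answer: 1316746369/36 ≈ 3.6576e+7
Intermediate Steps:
v = 6035 (v = 5*1207 = 6035)
s(g, U) = 5/2 - U/3 (s(g, U) = U*(-⅓) + 20*(⅛) = -U/3 + 5/2 = 5/2 - U/3)
(s(-32, G) + v)² = ((5/2 - ⅓*(-31)) + 6035)² = ((5/2 + 31/3) + 6035)² = (77/6 + 6035)² = (36287/6)² = 1316746369/36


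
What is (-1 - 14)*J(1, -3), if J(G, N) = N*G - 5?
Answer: 120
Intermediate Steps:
J(G, N) = -5 + G*N (J(G, N) = G*N - 5 = -5 + G*N)
(-1 - 14)*J(1, -3) = (-1 - 14)*(-5 + 1*(-3)) = -15*(-5 - 3) = -15*(-8) = 120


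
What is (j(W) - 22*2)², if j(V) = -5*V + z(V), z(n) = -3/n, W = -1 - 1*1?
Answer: 4225/4 ≈ 1056.3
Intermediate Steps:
W = -2 (W = -1 - 1 = -2)
j(V) = -5*V - 3/V
(j(W) - 22*2)² = ((-5*(-2) - 3/(-2)) - 22*2)² = ((10 - 3*(-½)) - 44)² = ((10 + 3/2) - 44)² = (23/2 - 44)² = (-65/2)² = 4225/4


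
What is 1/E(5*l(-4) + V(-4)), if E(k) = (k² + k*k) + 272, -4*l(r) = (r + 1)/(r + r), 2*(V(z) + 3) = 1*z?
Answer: 512/169889 ≈ 0.0030137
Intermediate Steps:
V(z) = -3 + z/2 (V(z) = -3 + (1*z)/2 = -3 + z/2)
l(r) = -(1 + r)/(8*r) (l(r) = -(r + 1)/(4*(r + r)) = -(1 + r)/(4*(2*r)) = -(1 + r)*1/(2*r)/4 = -(1 + r)/(8*r))
E(k) = 272 + 2*k² (E(k) = (k² + k²) + 272 = 2*k² + 272 = 272 + 2*k²)
1/E(5*l(-4) + V(-4)) = 1/(272 + 2*(5*((⅛)*(-1 - 1*(-4))/(-4)) + (-3 + (½)*(-4)))²) = 1/(272 + 2*(5*((⅛)*(-¼)*(-1 + 4)) + (-3 - 2))²) = 1/(272 + 2*(5*((⅛)*(-¼)*3) - 5)²) = 1/(272 + 2*(5*(-3/32) - 5)²) = 1/(272 + 2*(-15/32 - 5)²) = 1/(272 + 2*(-175/32)²) = 1/(272 + 2*(30625/1024)) = 1/(272 + 30625/512) = 1/(169889/512) = 512/169889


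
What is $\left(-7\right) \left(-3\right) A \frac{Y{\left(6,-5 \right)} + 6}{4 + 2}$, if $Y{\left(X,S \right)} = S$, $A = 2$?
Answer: $7$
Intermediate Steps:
$\left(-7\right) \left(-3\right) A \frac{Y{\left(6,-5 \right)} + 6}{4 + 2} = \left(-7\right) \left(-3\right) 2 \frac{-5 + 6}{4 + 2} = 21 \cdot 2 \cdot 1 \cdot \frac{1}{6} = 21 \cdot 2 \cdot \frac{1}{6} = 21 \cdot \frac{1}{3} = 7$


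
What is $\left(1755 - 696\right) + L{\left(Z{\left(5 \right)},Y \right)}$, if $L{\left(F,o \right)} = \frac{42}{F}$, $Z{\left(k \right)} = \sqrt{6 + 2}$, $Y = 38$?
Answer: $1059 + \frac{21 \sqrt{2}}{2} \approx 1073.8$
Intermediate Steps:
$Z{\left(k \right)} = 2 \sqrt{2}$ ($Z{\left(k \right)} = \sqrt{8} = 2 \sqrt{2}$)
$\left(1755 - 696\right) + L{\left(Z{\left(5 \right)},Y \right)} = \left(1755 - 696\right) + \frac{42}{2 \sqrt{2}} = 1059 + 42 \frac{\sqrt{2}}{4} = 1059 + \frac{21 \sqrt{2}}{2}$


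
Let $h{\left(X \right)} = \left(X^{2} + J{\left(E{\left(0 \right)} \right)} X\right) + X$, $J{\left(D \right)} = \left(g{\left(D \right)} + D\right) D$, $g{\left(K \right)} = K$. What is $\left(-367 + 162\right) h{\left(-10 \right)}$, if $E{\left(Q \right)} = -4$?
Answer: $47150$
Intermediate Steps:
$J{\left(D \right)} = 2 D^{2}$ ($J{\left(D \right)} = \left(D + D\right) D = 2 D D = 2 D^{2}$)
$h{\left(X \right)} = X^{2} + 33 X$ ($h{\left(X \right)} = \left(X^{2} + 2 \left(-4\right)^{2} X\right) + X = \left(X^{2} + 2 \cdot 16 X\right) + X = \left(X^{2} + 32 X\right) + X = X^{2} + 33 X$)
$\left(-367 + 162\right) h{\left(-10 \right)} = \left(-367 + 162\right) \left(- 10 \left(33 - 10\right)\right) = - 205 \left(\left(-10\right) 23\right) = \left(-205\right) \left(-230\right) = 47150$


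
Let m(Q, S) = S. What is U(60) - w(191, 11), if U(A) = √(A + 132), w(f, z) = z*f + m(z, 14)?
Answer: -2115 + 8*√3 ≈ -2101.1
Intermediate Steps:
w(f, z) = 14 + f*z (w(f, z) = z*f + 14 = f*z + 14 = 14 + f*z)
U(A) = √(132 + A)
U(60) - w(191, 11) = √(132 + 60) - (14 + 191*11) = √192 - (14 + 2101) = 8*√3 - 1*2115 = 8*√3 - 2115 = -2115 + 8*√3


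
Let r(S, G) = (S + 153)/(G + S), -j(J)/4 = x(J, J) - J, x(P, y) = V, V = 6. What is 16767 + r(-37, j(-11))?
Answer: 1760419/105 ≈ 16766.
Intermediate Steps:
x(P, y) = 6
j(J) = -24 + 4*J (j(J) = -4*(6 - J) = -24 + 4*J)
r(S, G) = (153 + S)/(G + S)
16767 + r(-37, j(-11)) = 16767 + (153 - 37)/((-24 + 4*(-11)) - 37) = 16767 + 116/((-24 - 44) - 37) = 16767 + 116/(-68 - 37) = 16767 + 116/(-105) = 16767 - 1/105*116 = 16767 - 116/105 = 1760419/105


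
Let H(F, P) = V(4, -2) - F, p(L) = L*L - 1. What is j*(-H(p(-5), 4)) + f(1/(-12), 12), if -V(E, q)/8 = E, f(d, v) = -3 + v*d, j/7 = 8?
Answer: 3132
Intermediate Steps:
j = 56 (j = 7*8 = 56)
f(d, v) = -3 + d*v
V(E, q) = -8*E
p(L) = -1 + L**2 (p(L) = L**2 - 1 = -1 + L**2)
H(F, P) = -32 - F (H(F, P) = -8*4 - F = -32 - F)
j*(-H(p(-5), 4)) + f(1/(-12), 12) = 56*(-(-32 - (-1 + (-5)**2))) + (-3 + 12/(-12)) = 56*(-(-32 - (-1 + 25))) + (-3 - 1/12*12) = 56*(-(-32 - 1*24)) + (-3 - 1) = 56*(-(-32 - 24)) - 4 = 56*(-1*(-56)) - 4 = 56*56 - 4 = 3136 - 4 = 3132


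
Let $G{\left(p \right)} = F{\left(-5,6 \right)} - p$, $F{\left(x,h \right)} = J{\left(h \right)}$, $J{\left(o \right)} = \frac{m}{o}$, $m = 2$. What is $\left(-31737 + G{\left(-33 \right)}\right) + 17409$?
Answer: $- \frac{42884}{3} \approx -14295.0$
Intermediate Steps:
$J{\left(o \right)} = \frac{2}{o}$
$F{\left(x,h \right)} = \frac{2}{h}$
$G{\left(p \right)} = \frac{1}{3} - p$ ($G{\left(p \right)} = \frac{2}{6} - p = 2 \cdot \frac{1}{6} - p = \frac{1}{3} - p$)
$\left(-31737 + G{\left(-33 \right)}\right) + 17409 = \left(-31737 + \left(\frac{1}{3} - -33\right)\right) + 17409 = \left(-31737 + \left(\frac{1}{3} + 33\right)\right) + 17409 = \left(-31737 + \frac{100}{3}\right) + 17409 = - \frac{95111}{3} + 17409 = - \frac{42884}{3}$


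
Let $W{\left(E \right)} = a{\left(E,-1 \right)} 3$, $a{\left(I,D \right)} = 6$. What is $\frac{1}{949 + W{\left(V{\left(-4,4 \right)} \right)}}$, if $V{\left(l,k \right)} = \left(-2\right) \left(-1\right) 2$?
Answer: $\frac{1}{967} \approx 0.0010341$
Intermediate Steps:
$V{\left(l,k \right)} = 4$ ($V{\left(l,k \right)} = 2 \cdot 2 = 4$)
$W{\left(E \right)} = 18$ ($W{\left(E \right)} = 6 \cdot 3 = 18$)
$\frac{1}{949 + W{\left(V{\left(-4,4 \right)} \right)}} = \frac{1}{949 + 18} = \frac{1}{967}$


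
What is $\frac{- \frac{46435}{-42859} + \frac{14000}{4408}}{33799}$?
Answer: $\frac{100588935}{798173828891} \approx 0.00012602$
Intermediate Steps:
$\frac{- \frac{46435}{-42859} + \frac{14000}{4408}}{33799} = \left(\left(-46435\right) \left(- \frac{1}{42859}\right) + 14000 \cdot \frac{1}{4408}\right) \frac{1}{33799} = \left(\frac{46435}{42859} + \frac{1750}{551}\right) \frac{1}{33799} = \frac{100588935}{23615309} \cdot \frac{1}{33799} = \frac{100588935}{798173828891}$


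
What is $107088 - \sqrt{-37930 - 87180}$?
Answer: $107088 - i \sqrt{125110} \approx 1.0709 \cdot 10^{5} - 353.71 i$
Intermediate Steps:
$107088 - \sqrt{-37930 - 87180} = 107088 - \sqrt{-125110} = 107088 - i \sqrt{125110}$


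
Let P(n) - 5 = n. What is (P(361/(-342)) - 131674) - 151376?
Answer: -5094829/18 ≈ -2.8305e+5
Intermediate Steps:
P(n) = 5 + n
(P(361/(-342)) - 131674) - 151376 = ((5 + 361/(-342)) - 131674) - 151376 = ((5 + 361*(-1/342)) - 131674) - 151376 = ((5 - 19/18) - 131674) - 151376 = (71/18 - 131674) - 151376 = -2370061/18 - 151376 = -5094829/18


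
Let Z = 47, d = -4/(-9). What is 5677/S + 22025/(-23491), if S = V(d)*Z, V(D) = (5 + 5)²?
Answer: 29840907/110407700 ≈ 0.27028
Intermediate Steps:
d = 4/9 (d = -4*(-⅑) = 4/9 ≈ 0.44444)
V(D) = 100 (V(D) = 10² = 100)
S = 4700 (S = 100*47 = 4700)
5677/S + 22025/(-23491) = 5677/4700 + 22025/(-23491) = 5677*(1/4700) + 22025*(-1/23491) = 5677/4700 - 22025/23491 = 29840907/110407700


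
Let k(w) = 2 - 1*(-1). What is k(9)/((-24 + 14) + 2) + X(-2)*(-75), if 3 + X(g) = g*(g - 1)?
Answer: -1803/8 ≈ -225.38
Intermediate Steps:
X(g) = -3 + g*(-1 + g) (X(g) = -3 + g*(g - 1) = -3 + g*(-1 + g))
k(w) = 3 (k(w) = 2 + 1 = 3)
k(9)/((-24 + 14) + 2) + X(-2)*(-75) = 3/((-24 + 14) + 2) + (-3 + (-2)² - 1*(-2))*(-75) = 3/(-10 + 2) + (-3 + 4 + 2)*(-75) = 3/(-8) + 3*(-75) = 3*(-⅛) - 225 = -3/8 - 225 = -1803/8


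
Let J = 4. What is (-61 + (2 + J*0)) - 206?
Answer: -265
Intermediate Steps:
(-61 + (2 + J*0)) - 206 = (-61 + (2 + 4*0)) - 206 = (-61 + (2 + 0)) - 206 = (-61 + 2) - 206 = -59 - 206 = -265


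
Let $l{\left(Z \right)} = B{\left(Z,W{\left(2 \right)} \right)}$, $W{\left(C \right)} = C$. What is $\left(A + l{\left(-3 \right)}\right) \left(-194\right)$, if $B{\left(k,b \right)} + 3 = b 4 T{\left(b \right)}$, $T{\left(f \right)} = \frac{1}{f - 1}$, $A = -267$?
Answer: $50828$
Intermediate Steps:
$T{\left(f \right)} = \frac{1}{-1 + f}$
$B{\left(k,b \right)} = -3 + \frac{4 b}{-1 + b}$ ($B{\left(k,b \right)} = -3 + b \frac{4}{-1 + b} = -3 + \frac{4 b}{-1 + b}$)
$l{\left(Z \right)} = 5$ ($l{\left(Z \right)} = \frac{3 + 2}{-1 + 2} = 1^{-1} \cdot 5 = 1 \cdot 5 = 5$)
$\left(A + l{\left(-3 \right)}\right) \left(-194\right) = \left(-267 + 5\right) \left(-194\right) = \left(-262\right) \left(-194\right) = 50828$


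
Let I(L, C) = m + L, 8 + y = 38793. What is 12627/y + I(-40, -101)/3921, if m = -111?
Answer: 43653932/152075985 ≈ 0.28705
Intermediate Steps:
y = 38785 (y = -8 + 38793 = 38785)
I(L, C) = -111 + L
12627/y + I(-40, -101)/3921 = 12627/38785 + (-111 - 40)/3921 = 12627*(1/38785) - 151*1/3921 = 12627/38785 - 151/3921 = 43653932/152075985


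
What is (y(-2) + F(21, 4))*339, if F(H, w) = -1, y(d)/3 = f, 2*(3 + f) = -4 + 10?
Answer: -339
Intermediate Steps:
f = 0 (f = -3 + (-4 + 10)/2 = -3 + (½)*6 = -3 + 3 = 0)
y(d) = 0 (y(d) = 3*0 = 0)
(y(-2) + F(21, 4))*339 = (0 - 1)*339 = -1*339 = -339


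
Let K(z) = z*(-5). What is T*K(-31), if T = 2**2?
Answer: 620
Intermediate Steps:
K(z) = -5*z
T = 4
T*K(-31) = 4*(-5*(-31)) = 4*155 = 620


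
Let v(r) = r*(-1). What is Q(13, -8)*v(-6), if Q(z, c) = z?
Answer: 78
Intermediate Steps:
v(r) = -r
Q(13, -8)*v(-6) = 13*(-1*(-6)) = 13*6 = 78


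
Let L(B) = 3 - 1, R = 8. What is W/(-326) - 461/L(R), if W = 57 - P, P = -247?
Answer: -75447/326 ≈ -231.43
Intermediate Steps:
W = 304 (W = 57 - 1*(-247) = 57 + 247 = 304)
L(B) = 2
W/(-326) - 461/L(R) = 304/(-326) - 461/2 = 304*(-1/326) - 461*1/2 = -152/163 - 461/2 = -75447/326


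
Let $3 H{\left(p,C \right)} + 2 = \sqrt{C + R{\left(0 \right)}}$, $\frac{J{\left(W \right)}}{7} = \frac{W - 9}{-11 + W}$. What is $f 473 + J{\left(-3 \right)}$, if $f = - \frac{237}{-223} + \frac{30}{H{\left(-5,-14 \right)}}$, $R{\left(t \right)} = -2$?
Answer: $- \frac{835872}{223} - 8514 i \approx -3748.3 - 8514.0 i$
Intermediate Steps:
$J{\left(W \right)} = \frac{7 \left(-9 + W\right)}{-11 + W}$ ($J{\left(W \right)} = 7 \frac{W - 9}{-11 + W} = 7 \frac{-9 + W}{-11 + W} = \frac{7 \left(-9 + W\right)}{-11 + W}$)
$H{\left(p,C \right)} = - \frac{2}{3} + \frac{\sqrt{-2 + C}}{3}$ ($H{\left(p,C \right)} = - \frac{2}{3} + \frac{\sqrt{C - 2}}{3} = - \frac{2}{3} + \frac{\sqrt{-2 + C}}{3}$)
$f = \frac{237}{223} + \frac{27 \left(- \frac{2}{3} - \frac{4 i}{3}\right)}{2}$ ($f = - \frac{237}{-223} + \frac{30}{- \frac{2}{3} + \frac{\sqrt{-2 - 14}}{3}} = \left(-237\right) \left(- \frac{1}{223}\right) + \frac{30}{- \frac{2}{3} + \frac{\sqrt{-16}}{3}} = \frac{237}{223} + \frac{30}{- \frac{2}{3} + \frac{4 i}{3}} = \frac{237}{223} + 30 \frac{9 \left(- \frac{2}{3} - \frac{4 i}{3}\right)}{20} = \frac{237}{223} + \frac{27 \left(- \frac{2}{3} - \frac{4 i}{3}\right)}{2} \approx -7.9372 - 18.0 i$)
$f 473 + J{\left(-3 \right)} = \left(- \frac{1770}{223} - 18 i\right) 473 + \frac{7 \left(-9 - 3\right)}{-11 - 3} = \left(- \frac{837210}{223} - 8514 i\right) + 7 \frac{1}{-14} \left(-12\right) = \left(- \frac{837210}{223} - 8514 i\right) + 7 \left(- \frac{1}{14}\right) \left(-12\right) = \left(- \frac{837210}{223} - 8514 i\right) + 6 = - \frac{835872}{223} - 8514 i$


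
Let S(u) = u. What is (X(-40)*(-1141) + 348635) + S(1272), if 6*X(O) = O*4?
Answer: 1141001/3 ≈ 3.8033e+5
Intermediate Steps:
X(O) = 2*O/3 (X(O) = (O*4)/6 = (4*O)/6 = 2*O/3)
(X(-40)*(-1141) + 348635) + S(1272) = (((2/3)*(-40))*(-1141) + 348635) + 1272 = (-80/3*(-1141) + 348635) + 1272 = (91280/3 + 348635) + 1272 = 1137185/3 + 1272 = 1141001/3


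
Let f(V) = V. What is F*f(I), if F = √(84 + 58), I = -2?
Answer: -2*√142 ≈ -23.833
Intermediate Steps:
F = √142 ≈ 11.916
F*f(I) = √142*(-2) = -2*√142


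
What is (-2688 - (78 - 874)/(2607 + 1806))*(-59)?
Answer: 699819532/4413 ≈ 1.5858e+5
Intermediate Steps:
(-2688 - (78 - 874)/(2607 + 1806))*(-59) = (-2688 - (-796)/4413)*(-59) = (-2688 - 1*(-796/4413))*(-59) = (-2688 + 796/4413)*(-59) = -11861348/4413*(-59) = 699819532/4413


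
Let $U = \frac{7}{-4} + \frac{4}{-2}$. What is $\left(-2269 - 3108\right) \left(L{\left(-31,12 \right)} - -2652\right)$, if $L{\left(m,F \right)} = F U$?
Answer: $-14017839$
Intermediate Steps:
$U = - \frac{15}{4}$ ($U = 7 \left(- \frac{1}{4}\right) + 4 \left(- \frac{1}{2}\right) = - \frac{7}{4} - 2 = - \frac{15}{4} \approx -3.75$)
$L{\left(m,F \right)} = - \frac{15 F}{4}$ ($L{\left(m,F \right)} = F \left(- \frac{15}{4}\right) = - \frac{15 F}{4}$)
$\left(-2269 - 3108\right) \left(L{\left(-31,12 \right)} - -2652\right) = \left(-2269 - 3108\right) \left(\left(- \frac{15}{4}\right) 12 - -2652\right) = - 5377 \left(-45 + 2652\right) = \left(-5377\right) 2607 = -14017839$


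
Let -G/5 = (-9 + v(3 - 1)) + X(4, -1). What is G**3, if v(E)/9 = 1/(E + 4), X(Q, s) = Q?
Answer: 42875/8 ≈ 5359.4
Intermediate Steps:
v(E) = 9/(4 + E) (v(E) = 9/(E + 4) = 9/(4 + E))
G = 35/2 (G = -5*((-9 + 9/(4 + (3 - 1))) + 4) = -5*((-9 + 9/(4 + 2)) + 4) = -5*((-9 + 9/6) + 4) = -5*((-9 + 9*(1/6)) + 4) = -5*((-9 + 3/2) + 4) = -5*(-15/2 + 4) = -5*(-7/2) = 35/2 ≈ 17.500)
G**3 = (35/2)**3 = 42875/8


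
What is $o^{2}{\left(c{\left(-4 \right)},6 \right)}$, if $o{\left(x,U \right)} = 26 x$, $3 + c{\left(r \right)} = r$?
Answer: $33124$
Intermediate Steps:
$c{\left(r \right)} = -3 + r$
$o^{2}{\left(c{\left(-4 \right)},6 \right)} = \left(26 \left(-3 - 4\right)\right)^{2} = \left(26 \left(-7\right)\right)^{2} = \left(-182\right)^{2} = 33124$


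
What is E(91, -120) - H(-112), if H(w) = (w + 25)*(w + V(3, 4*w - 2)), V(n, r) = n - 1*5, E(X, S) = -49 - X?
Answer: -10058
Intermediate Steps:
V(n, r) = -5 + n (V(n, r) = n - 5 = -5 + n)
H(w) = (-2 + w)*(25 + w) (H(w) = (w + 25)*(w + (-5 + 3)) = (25 + w)*(w - 2) = (25 + w)*(-2 + w) = (-2 + w)*(25 + w))
E(91, -120) - H(-112) = (-49 - 1*91) - (-50 + (-112)² + 23*(-112)) = (-49 - 91) - (-50 + 12544 - 2576) = -140 - 1*9918 = -140 - 9918 = -10058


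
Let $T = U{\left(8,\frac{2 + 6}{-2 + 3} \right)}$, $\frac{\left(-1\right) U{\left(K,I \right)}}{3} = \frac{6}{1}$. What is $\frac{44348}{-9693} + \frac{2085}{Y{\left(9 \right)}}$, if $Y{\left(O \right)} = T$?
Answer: $- \frac{2334241}{19386} \approx -120.41$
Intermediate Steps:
$U{\left(K,I \right)} = -18$ ($U{\left(K,I \right)} = - 3 \cdot \frac{6}{1} = - 3 \cdot 6 \cdot 1 = \left(-3\right) 6 = -18$)
$T = -18$
$Y{\left(O \right)} = -18$
$\frac{44348}{-9693} + \frac{2085}{Y{\left(9 \right)}} = \frac{44348}{-9693} + \frac{2085}{-18} = 44348 \left(- \frac{1}{9693}\right) + 2085 \left(- \frac{1}{18}\right) = - \frac{44348}{9693} - \frac{695}{6} = - \frac{2334241}{19386}$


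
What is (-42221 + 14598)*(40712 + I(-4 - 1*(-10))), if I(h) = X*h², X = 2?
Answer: -1126576432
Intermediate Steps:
I(h) = 2*h²
(-42221 + 14598)*(40712 + I(-4 - 1*(-10))) = (-42221 + 14598)*(40712 + 2*(-4 - 1*(-10))²) = -27623*(40712 + 2*(-4 + 10)²) = -27623*(40712 + 2*6²) = -27623*(40712 + 2*36) = -27623*(40712 + 72) = -27623*40784 = -1126576432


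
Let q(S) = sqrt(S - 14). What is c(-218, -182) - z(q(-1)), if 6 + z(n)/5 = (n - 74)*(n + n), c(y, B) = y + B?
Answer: -220 + 740*I*sqrt(15) ≈ -220.0 + 2866.0*I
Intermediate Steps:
c(y, B) = B + y
q(S) = sqrt(-14 + S)
z(n) = -30 + 10*n*(-74 + n) (z(n) = -30 + 5*((n - 74)*(n + n)) = -30 + 5*((-74 + n)*(2*n)) = -30 + 5*(2*n*(-74 + n)) = -30 + 10*n*(-74 + n))
c(-218, -182) - z(q(-1)) = (-182 - 218) - (-30 - 740*sqrt(-14 - 1) + 10*(sqrt(-14 - 1))**2) = -400 - (-30 - 740*I*sqrt(15) + 10*(sqrt(-15))**2) = -400 - (-30 - 740*I*sqrt(15) + 10*(I*sqrt(15))**2) = -400 - (-30 - 740*I*sqrt(15) + 10*(-15)) = -400 - (-30 - 740*I*sqrt(15) - 150) = -400 - (-180 - 740*I*sqrt(15)) = -400 + (180 + 740*I*sqrt(15)) = -220 + 740*I*sqrt(15)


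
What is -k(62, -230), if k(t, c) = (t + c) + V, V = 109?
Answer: 59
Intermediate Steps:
k(t, c) = 109 + c + t (k(t, c) = (t + c) + 109 = (c + t) + 109 = 109 + c + t)
-k(62, -230) = -(109 - 230 + 62) = -1*(-59) = 59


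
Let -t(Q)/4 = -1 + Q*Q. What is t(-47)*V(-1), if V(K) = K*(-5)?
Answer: -44160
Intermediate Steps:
V(K) = -5*K
t(Q) = 4 - 4*Q² (t(Q) = -4*(-1 + Q*Q) = -4*(-1 + Q²) = 4 - 4*Q²)
t(-47)*V(-1) = (4 - 4*(-47)²)*(-5*(-1)) = (4 - 4*2209)*5 = (4 - 8836)*5 = -8832*5 = -44160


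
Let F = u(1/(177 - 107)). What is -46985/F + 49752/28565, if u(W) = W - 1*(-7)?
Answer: -93924428518/14025415 ≈ -6696.7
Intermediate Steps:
u(W) = 7 + W (u(W) = W + 7 = 7 + W)
F = 491/70 (F = 7 + 1/(177 - 107) = 7 + 1/70 = 491/70 ≈ 7.0143)
-46985/F + 49752/28565 = -46985/491/70 + 49752/28565 = -46985*70/491 + 49752*(1/28565) = -3288950/491 + 49752/28565 = -93924428518/14025415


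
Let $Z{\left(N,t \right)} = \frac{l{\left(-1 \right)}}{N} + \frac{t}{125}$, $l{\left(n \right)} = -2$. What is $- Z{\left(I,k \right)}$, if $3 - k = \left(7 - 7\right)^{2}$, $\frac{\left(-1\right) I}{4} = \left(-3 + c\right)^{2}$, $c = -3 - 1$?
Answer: $- \frac{419}{12250} \approx -0.034204$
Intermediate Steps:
$c = -4$ ($c = -3 - 1 = -4$)
$I = -196$ ($I = - 4 \left(-3 - 4\right)^{2} = - 4 \left(-7\right)^{2} = \left(-4\right) 49 = -196$)
$k = 3$ ($k = 3 - \left(7 - 7\right)^{2} = 3 - 0^{2} = 3 - 0 = 3 + 0 = 3$)
$Z{\left(N,t \right)} = - \frac{2}{N} + \frac{t}{125}$
$- Z{\left(I,k \right)} = - (- \frac{2}{-196} + \frac{1}{125} \cdot 3) = - (\left(-2\right) \left(- \frac{1}{196}\right) + \frac{3}{125}) = - (\frac{1}{98} + \frac{3}{125}) = \left(-1\right) \frac{419}{12250} = - \frac{419}{12250}$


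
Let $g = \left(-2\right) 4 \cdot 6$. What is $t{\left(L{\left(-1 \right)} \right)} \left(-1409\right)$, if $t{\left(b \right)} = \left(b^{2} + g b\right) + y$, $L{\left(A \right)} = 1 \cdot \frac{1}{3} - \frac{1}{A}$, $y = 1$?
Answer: $\frac{776359}{9} \approx 86262.0$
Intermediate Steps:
$g = -48$ ($g = \left(-8\right) 6 = -48$)
$L{\left(A \right)} = \frac{1}{3} - \frac{1}{A}$ ($L{\left(A \right)} = 1 \cdot \frac{1}{3} - \frac{1}{A} = \frac{1}{3} - \frac{1}{A}$)
$t{\left(b \right)} = 1 + b^{2} - 48 b$ ($t{\left(b \right)} = \left(b^{2} - 48 b\right) + 1 = 1 + b^{2} - 48 b$)
$t{\left(L{\left(-1 \right)} \right)} \left(-1409\right) = \left(1 + \left(\frac{-3 - 1}{3 \left(-1\right)}\right)^{2} - 48 \frac{-3 - 1}{3 \left(-1\right)}\right) \left(-1409\right) = \left(1 + \left(\frac{1}{3} \left(-1\right) \left(-4\right)\right)^{2} - 48 \cdot \frac{1}{3} \left(-1\right) \left(-4\right)\right) \left(-1409\right) = \left(1 + \left(\frac{4}{3}\right)^{2} - 64\right) \left(-1409\right) = \left(1 + \frac{16}{9} - 64\right) \left(-1409\right) = \left(- \frac{551}{9}\right) \left(-1409\right) = \frac{776359}{9}$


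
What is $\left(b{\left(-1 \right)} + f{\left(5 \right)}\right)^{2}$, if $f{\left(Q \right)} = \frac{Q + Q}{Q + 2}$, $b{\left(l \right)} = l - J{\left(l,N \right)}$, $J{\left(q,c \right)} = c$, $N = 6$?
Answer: $\frac{1521}{49} \approx 31.041$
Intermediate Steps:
$b{\left(l \right)} = -6 + l$ ($b{\left(l \right)} = l - 6 = -6 + l$)
$f{\left(Q \right)} = \frac{2 Q}{2 + Q}$
$\left(b{\left(-1 \right)} + f{\left(5 \right)}\right)^{2} = \left(\left(-6 - 1\right) + 2 \cdot 5 \frac{1}{2 + 5}\right)^{2} = \left(-7 + 2 \cdot 5 \cdot \frac{1}{7}\right)^{2} = \left(-7 + \frac{10}{7}\right)^{2} = \left(- \frac{39}{7}\right)^{2} = \frac{1521}{49}$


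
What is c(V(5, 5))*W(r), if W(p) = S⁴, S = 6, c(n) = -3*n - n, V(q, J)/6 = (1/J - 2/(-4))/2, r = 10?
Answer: -54432/5 ≈ -10886.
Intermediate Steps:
V(q, J) = 3/2 + 3/J (V(q, J) = 6*((1/J - 2/(-4))/2) = 6*((1/J - 2*(-¼))*(½)) = 6*((1/J + ½)*(½)) = 6*((½ + 1/J)*(½)) = 6*(¼ + 1/(2*J)) = 3/2 + 3/J)
c(n) = -4*n
W(p) = 1296 (W(p) = 6⁴ = 1296)
c(V(5, 5))*W(r) = -4*(3/2 + 3/5)*1296 = -4*(3/2 + 3*(⅕))*1296 = -4*(3/2 + ⅗)*1296 = -4*21/10*1296 = -42/5*1296 = -54432/5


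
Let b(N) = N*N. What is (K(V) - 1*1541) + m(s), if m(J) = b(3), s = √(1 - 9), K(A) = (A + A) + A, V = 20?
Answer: -1472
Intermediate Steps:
b(N) = N²
K(A) = 3*A (K(A) = 2*A + A = 3*A)
s = 2*I*√2 (s = √(-8) = 2*I*√2 ≈ 2.8284*I)
m(J) = 9 (m(J) = 3² = 9)
(K(V) - 1*1541) + m(s) = (3*20 - 1*1541) + 9 = (60 - 1541) + 9 = -1481 + 9 = -1472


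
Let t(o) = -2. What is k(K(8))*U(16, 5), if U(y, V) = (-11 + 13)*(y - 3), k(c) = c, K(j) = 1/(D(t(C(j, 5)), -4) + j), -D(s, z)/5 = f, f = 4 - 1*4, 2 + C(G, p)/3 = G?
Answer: 13/4 ≈ 3.2500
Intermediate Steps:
C(G, p) = -6 + 3*G
f = 0 (f = 4 - 4 = 0)
D(s, z) = 0 (D(s, z) = -5*0 = 0)
K(j) = 1/j (K(j) = 1/(0 + j) = 1/j)
U(y, V) = -6 + 2*y (U(y, V) = 2*(-3 + y) = -6 + 2*y)
k(K(8))*U(16, 5) = (-6 + 2*16)/8 = (-6 + 32)/8 = (⅛)*26 = 13/4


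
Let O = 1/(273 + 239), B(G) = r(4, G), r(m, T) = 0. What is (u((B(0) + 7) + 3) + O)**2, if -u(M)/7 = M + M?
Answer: 5137879041/262144 ≈ 19599.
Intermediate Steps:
B(G) = 0
O = 1/512 ≈ 0.0019531
u(M) = -14*M (u(M) = -7*(M + M) = -14*M)
(u((B(0) + 7) + 3) + O)**2 = (-14*((0 + 7) + 3) + 1/512)**2 = (-14*(7 + 3) + 1/512)**2 = (-14*10 + 1/512)**2 = (-140 + 1/512)**2 = (-71679/512)**2 = 5137879041/262144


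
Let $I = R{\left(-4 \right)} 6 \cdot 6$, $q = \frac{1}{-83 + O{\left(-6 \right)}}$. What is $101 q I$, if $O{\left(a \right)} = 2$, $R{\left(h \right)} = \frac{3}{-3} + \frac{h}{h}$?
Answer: $0$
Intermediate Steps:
$R{\left(h \right)} = 0$ ($R{\left(h \right)} = 3 \left(- \frac{1}{3}\right) + 1 = -1 + 1 = 0$)
$q = - \frac{1}{81}$ ($q = \frac{1}{-83 + 2} = \frac{1}{-81} = - \frac{1}{81} \approx -0.012346$)
$I = 0$ ($I = 0 \cdot 6 \cdot 6 = 0 \cdot 6 = 0$)
$101 q I = 101 \left(- \frac{1}{81}\right) 0 = \left(- \frac{101}{81}\right) 0 = 0$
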